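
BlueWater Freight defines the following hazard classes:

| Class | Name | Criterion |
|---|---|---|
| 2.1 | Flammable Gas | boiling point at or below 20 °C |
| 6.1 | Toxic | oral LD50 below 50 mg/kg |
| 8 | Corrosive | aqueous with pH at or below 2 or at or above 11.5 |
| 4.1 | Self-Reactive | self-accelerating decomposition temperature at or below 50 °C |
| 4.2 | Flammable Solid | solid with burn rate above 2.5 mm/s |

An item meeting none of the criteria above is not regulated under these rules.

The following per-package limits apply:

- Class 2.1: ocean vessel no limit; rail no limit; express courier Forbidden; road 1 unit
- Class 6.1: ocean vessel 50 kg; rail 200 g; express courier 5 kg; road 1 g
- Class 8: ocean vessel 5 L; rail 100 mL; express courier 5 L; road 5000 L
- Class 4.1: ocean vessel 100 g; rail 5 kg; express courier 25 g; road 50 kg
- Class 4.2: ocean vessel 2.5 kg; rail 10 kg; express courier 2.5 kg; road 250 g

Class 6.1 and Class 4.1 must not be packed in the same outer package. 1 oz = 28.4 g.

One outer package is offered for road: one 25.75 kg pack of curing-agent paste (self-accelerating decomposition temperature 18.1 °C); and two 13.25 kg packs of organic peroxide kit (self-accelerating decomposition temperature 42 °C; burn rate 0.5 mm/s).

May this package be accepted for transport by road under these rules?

The curing-agent paste has self-accelerating decomposition temperature 18.1 °C, which is ≤ 50 °C, so it is Class 4.1 (Self-Reactive).
Organic peroxide kit: self-accelerating decomposition temperature 42 °C ≤ 50 °C → Class 4.1 (Self-Reactive).
Class 4.1 net quantity: 25.75 kg + (two 13.25 kg packs = 26.5 kg) = 52.25 kg.
52.25 kg > 50 kg (road limit, Class 4.1) — over the limit.

No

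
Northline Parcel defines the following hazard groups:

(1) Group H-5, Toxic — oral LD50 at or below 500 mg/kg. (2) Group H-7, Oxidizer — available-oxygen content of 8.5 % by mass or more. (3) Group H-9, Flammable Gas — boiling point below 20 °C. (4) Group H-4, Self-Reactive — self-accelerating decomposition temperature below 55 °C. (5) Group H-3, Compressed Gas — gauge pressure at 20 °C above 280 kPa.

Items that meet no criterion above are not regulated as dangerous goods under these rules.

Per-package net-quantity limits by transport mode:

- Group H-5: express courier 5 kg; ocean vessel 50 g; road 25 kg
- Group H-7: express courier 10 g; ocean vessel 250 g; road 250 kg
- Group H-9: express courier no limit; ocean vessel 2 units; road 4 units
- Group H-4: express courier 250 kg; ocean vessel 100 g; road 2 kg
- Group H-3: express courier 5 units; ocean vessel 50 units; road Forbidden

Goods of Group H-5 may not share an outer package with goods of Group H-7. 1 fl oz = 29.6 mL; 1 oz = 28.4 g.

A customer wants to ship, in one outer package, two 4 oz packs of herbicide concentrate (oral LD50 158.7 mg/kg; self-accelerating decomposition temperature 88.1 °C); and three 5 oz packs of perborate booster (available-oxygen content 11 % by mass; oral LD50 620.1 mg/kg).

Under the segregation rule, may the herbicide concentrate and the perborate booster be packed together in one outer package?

Herbicide concentrate: oral LD50 158.7 mg/kg ≤ 500 mg/kg → Group H-5 (Toxic).
Perborate booster: available-oxygen content 11 % by mass ≥ 8.5 % by mass → Group H-7 (Oxidizer).
Group H-5 and Group H-7 may not share an outer package.

No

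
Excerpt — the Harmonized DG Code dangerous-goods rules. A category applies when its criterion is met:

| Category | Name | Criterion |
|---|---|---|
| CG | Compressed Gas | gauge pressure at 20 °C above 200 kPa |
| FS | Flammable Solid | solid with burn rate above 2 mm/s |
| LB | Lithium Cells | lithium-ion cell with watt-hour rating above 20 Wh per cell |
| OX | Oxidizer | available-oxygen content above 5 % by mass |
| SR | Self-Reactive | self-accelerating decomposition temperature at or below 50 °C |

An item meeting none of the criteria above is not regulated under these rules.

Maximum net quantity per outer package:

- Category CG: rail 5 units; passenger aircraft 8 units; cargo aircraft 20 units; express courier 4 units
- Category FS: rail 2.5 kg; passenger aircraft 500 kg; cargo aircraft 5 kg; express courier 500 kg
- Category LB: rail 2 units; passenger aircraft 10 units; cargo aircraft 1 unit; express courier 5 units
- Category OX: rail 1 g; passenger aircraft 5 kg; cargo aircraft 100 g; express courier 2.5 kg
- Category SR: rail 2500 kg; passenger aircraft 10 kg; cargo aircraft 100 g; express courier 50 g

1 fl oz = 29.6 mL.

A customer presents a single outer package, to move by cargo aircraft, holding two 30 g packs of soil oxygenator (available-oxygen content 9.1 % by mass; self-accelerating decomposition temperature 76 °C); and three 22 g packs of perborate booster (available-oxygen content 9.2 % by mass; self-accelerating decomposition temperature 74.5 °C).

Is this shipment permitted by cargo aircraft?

No

Soil oxygenator: available-oxygen content 9.1 % by mass > 5 % by mass → Category OX (Oxidizer).
Perborate booster: available-oxygen content 9.2 % by mass > 5 % by mass → Category OX (Oxidizer).
Category OX net quantity: (two 30 g packs = 60 g) + (three 22 g packs = 66 g) = 126 g.
126 g exceeds the cargo aircraft limit of 100 g for Category OX.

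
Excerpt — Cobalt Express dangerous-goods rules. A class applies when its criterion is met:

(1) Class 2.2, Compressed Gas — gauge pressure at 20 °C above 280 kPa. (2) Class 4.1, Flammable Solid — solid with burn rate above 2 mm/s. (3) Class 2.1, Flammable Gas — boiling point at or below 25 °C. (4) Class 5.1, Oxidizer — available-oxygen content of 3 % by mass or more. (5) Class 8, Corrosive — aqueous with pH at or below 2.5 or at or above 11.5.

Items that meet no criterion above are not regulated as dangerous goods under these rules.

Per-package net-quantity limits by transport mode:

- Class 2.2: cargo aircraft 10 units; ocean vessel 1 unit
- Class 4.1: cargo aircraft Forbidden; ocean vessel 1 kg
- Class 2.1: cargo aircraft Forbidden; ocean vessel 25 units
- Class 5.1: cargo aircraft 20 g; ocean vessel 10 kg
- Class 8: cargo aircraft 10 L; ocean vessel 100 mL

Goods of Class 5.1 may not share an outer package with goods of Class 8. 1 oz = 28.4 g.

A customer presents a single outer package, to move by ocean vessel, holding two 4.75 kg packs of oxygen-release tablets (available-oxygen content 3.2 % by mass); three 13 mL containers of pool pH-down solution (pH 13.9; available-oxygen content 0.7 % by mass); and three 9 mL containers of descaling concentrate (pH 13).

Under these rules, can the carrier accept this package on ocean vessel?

No

The oxygen-release tablets have available-oxygen content 3.2 % by mass, which is ≥ 3 % by mass, so they are Class 5.1 (Oxidizer).
With pH 13.9 (≥ 11.5), the pool pH-down solution falls in Class 8.
With pH 13 (≥ 11.5), the descaling concentrate falls in Class 8.
Class 5.1 quantity: two 4.75 kg packs = 9.5 kg.
9.5 kg ≤ 10 kg (ocean vessel limit, Class 5.1) — within limit.
Total Class 8: (three 13 mL containers = 39 mL) + (three 9 mL containers = 27 mL) = 66 mL.
66 mL ≤ 100 mL (ocean vessel limit, Class 8) — within limit.
Class 5.1 and Class 8 may not share an outer package.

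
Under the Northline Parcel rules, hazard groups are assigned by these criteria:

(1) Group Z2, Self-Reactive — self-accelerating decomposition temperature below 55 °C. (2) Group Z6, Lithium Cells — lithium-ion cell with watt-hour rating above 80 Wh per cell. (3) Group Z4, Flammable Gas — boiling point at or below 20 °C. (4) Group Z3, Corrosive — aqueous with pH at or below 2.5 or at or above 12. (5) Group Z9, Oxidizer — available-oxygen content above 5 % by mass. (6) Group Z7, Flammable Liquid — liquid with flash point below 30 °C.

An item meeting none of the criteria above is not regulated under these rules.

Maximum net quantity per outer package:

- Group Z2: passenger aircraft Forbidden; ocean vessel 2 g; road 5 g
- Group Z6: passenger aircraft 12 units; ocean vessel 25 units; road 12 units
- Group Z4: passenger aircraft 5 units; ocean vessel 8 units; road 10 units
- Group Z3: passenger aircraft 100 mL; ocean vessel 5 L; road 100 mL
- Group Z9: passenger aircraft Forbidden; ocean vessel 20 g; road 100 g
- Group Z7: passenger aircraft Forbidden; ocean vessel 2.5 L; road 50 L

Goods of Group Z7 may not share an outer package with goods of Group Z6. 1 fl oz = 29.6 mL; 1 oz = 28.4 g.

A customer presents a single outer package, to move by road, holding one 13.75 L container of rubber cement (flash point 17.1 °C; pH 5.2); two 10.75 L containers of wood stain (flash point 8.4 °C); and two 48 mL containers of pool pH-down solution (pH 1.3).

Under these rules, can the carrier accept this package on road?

Flash point 17.1 °C meets the Group Z7 criterion (Flammable Liquid), so the rubber cement is Group Z7.
With flash point 8.4 °C (< 30 °C), the wood stain falls in Group Z7.
The pool pH-down solution has pH 1.3, which is ≤ 2.5, so it is Group Z3 (Corrosive).
Total Group Z7: 13.75 L + (two 10.75 L containers = 21.5 L) = 35.25 L.
35.25 L is within the road limit of 50 L for Group Z7.
Group Z3 quantity: two 48 mL containers = 96 mL.
96 mL ≤ 100 mL (road limit, Group Z3) — within limit.
The segregation rule (Group Z7 with Group Z6) does not apply to Group Z7 with Group Z3.
Every hazard group is within its road limit and no segregation rule is violated.

Yes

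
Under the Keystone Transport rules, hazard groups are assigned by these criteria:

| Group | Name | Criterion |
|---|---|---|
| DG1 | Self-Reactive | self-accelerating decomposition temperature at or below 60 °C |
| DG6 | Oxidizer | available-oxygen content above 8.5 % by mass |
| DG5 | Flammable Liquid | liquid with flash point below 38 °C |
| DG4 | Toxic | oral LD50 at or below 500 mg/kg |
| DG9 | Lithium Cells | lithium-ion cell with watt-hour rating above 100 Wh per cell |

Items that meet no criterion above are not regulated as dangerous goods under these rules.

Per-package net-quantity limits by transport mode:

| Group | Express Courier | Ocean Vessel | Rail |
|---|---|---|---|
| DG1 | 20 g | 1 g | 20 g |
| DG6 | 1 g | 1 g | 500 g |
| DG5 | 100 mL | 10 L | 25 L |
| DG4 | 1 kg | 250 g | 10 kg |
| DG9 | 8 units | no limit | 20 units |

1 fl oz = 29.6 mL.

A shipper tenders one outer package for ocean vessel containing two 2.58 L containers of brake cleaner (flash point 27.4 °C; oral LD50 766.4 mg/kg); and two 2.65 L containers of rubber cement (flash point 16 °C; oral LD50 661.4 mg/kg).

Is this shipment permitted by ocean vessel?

No

The brake cleaner has flash point 27.4 °C, which is < 38 °C, so it is Group DG5 (Flammable Liquid).
Flash point 16 °C meets the Group DG5 criterion (Flammable Liquid), so the rubber cement is Group DG5.
Group DG5 net quantity: (two 2.58 L containers = 5.16 L) + (two 2.65 L containers = 5.3 L) = 10.46 L.
10.46 L > 10 L (ocean vessel limit, Group DG5) — over the limit.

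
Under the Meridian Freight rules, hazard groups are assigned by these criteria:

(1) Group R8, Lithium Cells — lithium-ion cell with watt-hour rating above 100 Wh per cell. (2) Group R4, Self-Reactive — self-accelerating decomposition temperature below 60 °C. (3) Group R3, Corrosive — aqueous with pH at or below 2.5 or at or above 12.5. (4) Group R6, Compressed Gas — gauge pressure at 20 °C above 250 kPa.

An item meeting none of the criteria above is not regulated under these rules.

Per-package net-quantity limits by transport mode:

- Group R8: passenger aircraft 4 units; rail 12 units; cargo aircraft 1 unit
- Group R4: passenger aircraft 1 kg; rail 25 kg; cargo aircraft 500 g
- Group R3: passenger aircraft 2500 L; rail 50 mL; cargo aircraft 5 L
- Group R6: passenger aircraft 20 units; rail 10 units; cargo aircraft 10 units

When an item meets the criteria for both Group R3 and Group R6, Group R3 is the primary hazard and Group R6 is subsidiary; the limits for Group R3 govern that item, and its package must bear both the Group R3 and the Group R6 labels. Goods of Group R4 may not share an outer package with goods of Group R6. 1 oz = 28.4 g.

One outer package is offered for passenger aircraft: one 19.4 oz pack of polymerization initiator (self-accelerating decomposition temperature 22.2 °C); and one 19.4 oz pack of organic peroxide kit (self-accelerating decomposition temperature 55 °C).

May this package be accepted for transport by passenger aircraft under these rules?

No

Self-accelerating decomposition temperature 22.2 °C meets the Group R4 criterion (Self-Reactive), so the polymerization initiator is Group R4.
The organic peroxide kit has self-accelerating decomposition temperature 55 °C, which is < 60 °C, so it is Group R4 (Self-Reactive).
Group R4 net quantity: (one 19.4 oz pack = 550.96 g) + (one 19.4 oz pack = 550.96 g) = 1101.92 g.
That exceeds the Group R4 passenger aircraft limit of 1 kg.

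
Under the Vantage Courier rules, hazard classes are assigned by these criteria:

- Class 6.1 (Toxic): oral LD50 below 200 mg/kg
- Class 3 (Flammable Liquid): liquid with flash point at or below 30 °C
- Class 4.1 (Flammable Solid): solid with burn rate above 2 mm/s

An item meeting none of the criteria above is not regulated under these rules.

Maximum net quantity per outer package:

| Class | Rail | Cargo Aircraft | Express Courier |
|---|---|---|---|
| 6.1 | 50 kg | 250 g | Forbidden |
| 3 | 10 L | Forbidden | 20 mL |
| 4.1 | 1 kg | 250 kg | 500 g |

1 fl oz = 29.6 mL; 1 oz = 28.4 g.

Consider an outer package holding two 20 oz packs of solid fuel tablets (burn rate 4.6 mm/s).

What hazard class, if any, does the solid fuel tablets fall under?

Class 4.1

The solid fuel tablets have burn rate 4.6 mm/s, which is > 2 mm/s, so they are Class 4.1 (Flammable Solid).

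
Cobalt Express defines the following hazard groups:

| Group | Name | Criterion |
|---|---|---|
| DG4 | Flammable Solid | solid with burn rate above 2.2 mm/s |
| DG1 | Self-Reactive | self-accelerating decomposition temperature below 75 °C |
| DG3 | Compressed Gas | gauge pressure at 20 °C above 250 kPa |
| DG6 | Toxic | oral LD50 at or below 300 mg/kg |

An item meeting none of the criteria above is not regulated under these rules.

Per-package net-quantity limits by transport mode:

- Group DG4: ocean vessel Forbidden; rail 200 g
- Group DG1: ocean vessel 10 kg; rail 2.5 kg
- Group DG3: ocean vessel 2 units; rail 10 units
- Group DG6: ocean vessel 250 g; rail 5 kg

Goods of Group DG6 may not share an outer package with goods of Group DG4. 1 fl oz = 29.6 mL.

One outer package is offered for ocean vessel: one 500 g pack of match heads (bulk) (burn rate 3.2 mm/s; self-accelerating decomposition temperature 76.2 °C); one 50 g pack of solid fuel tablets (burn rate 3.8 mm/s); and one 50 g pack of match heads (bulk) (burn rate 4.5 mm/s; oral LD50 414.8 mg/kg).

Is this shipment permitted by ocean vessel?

No

Burn rate 3.2 mm/s meets the Group DG4 criterion (Flammable Solid), so the match heads (bulk) are Group DG4.
With burn rate 3.8 mm/s (> 2.2 mm/s), the solid fuel tablets fall in Group DG4.
With burn rate 4.5 mm/s (> 2.2 mm/s), the match heads (bulk) fall in Group DG4.
Total Group DG4: 500 g + 50 g + 50 g = 600 g.
By ocean vessel, Group DG4 is Forbidden regardless of quantity.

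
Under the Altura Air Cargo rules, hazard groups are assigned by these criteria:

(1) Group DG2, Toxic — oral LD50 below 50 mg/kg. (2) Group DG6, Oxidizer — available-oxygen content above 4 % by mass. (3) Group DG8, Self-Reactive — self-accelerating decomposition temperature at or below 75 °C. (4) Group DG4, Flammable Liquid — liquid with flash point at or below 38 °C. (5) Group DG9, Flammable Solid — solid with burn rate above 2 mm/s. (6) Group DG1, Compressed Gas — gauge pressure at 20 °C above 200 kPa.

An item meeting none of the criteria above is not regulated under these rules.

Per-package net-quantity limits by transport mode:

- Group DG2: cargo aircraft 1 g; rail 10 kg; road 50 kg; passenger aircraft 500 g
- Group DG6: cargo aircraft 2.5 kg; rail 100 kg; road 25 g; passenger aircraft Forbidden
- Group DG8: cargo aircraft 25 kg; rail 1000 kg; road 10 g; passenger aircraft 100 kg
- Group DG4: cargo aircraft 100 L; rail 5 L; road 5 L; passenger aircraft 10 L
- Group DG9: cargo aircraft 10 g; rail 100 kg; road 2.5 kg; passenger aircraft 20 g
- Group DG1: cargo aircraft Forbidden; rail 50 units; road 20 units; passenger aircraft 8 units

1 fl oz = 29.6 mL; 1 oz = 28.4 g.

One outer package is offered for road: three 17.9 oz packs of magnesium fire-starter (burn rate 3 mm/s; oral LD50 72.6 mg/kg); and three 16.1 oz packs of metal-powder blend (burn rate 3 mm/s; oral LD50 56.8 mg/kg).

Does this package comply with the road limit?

No

The magnesium fire-starter has burn rate 3 mm/s, which is > 2 mm/s, so it is Group DG9 (Flammable Solid).
Burn rate 3 mm/s meets the Group DG9 criterion (Flammable Solid), so the metal-powder blend is Group DG9.
Total Group DG9: (three 17.9 oz packs = 1525.08 g) + (three 16.1 oz packs = 1371.72 g) = 2896.8 g.
That exceeds the Group DG9 road limit of 2.5 kg.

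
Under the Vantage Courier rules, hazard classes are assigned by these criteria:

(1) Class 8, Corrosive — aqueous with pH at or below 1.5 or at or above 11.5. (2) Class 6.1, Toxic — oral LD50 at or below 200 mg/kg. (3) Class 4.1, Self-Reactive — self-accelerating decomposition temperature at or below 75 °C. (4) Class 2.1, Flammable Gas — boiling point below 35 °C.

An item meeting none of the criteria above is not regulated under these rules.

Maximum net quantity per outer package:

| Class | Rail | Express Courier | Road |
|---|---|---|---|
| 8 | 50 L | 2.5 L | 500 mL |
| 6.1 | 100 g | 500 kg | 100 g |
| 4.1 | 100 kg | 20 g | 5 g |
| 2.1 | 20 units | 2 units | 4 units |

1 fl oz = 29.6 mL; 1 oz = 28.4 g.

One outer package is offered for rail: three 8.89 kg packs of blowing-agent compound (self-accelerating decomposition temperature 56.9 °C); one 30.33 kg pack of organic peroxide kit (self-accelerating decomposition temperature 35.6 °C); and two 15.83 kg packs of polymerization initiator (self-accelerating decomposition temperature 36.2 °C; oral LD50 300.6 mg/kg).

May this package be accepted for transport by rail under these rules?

The blowing-agent compound has self-accelerating decomposition temperature 56.9 °C, which is ≤ 75 °C, so it is Class 4.1 (Self-Reactive).
Self-accelerating decomposition temperature 35.6 °C meets the Class 4.1 criterion (Self-Reactive), so the organic peroxide kit is Class 4.1.
The polymerization initiator has self-accelerating decomposition temperature 36.2 °C, which is ≤ 75 °C, so it is Class 4.1 (Self-Reactive).
Total Class 4.1: (three 8.89 kg packs = 26.67 kg) + 30.33 kg + (two 15.83 kg packs = 31.66 kg) = 88.66 kg.
88.66 kg ≤ 100 kg (rail limit, Class 4.1) — within limit.

Yes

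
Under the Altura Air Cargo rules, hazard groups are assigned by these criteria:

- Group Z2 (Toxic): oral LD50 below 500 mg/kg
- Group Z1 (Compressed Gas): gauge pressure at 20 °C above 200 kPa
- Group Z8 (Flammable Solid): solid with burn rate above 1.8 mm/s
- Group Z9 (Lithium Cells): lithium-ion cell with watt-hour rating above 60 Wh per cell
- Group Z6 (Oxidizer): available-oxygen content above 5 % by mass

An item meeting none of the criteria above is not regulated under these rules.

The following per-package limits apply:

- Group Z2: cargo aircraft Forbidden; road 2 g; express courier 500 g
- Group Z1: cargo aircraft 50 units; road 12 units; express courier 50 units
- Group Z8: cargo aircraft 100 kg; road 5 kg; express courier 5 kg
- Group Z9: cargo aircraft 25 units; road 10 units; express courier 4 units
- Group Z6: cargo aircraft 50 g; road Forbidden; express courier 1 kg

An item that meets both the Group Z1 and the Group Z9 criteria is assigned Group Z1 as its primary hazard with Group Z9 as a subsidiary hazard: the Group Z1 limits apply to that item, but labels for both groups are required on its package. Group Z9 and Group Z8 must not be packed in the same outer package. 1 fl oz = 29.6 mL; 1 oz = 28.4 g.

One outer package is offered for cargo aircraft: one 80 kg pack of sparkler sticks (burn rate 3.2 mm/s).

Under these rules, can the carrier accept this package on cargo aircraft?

Yes

The sparkler sticks have burn rate 3.2 mm/s, which is > 1.8 mm/s, so they are Group Z8 (Flammable Solid).
Group Z8 quantity: 80 kg.
80 kg ≤ 100 kg (cargo aircraft limit, Group Z8) — within limit.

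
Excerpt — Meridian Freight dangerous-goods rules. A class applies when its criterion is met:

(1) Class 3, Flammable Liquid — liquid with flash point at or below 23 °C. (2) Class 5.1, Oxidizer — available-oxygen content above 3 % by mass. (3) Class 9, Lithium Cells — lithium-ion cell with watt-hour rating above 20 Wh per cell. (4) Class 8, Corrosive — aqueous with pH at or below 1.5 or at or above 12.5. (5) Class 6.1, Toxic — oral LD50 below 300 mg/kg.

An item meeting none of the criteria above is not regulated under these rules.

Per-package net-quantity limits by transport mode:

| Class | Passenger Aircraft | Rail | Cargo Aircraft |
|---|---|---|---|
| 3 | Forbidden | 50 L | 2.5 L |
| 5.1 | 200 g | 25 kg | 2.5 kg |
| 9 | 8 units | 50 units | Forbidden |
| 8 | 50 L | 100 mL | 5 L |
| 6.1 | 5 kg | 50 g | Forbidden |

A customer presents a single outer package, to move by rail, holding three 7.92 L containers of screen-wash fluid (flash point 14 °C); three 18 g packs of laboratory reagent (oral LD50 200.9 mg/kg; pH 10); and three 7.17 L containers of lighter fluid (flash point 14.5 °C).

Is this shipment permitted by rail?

No

The screen-wash fluid has flash point 14 °C, which is ≤ 23 °C, so it is Class 3 (Flammable Liquid).
Laboratory reagent: oral LD50 200.9 mg/kg < 300 mg/kg → Class 6.1 (Toxic).
The lighter fluid has flash point 14.5 °C, which is ≤ 23 °C, so it is Class 3 (Flammable Liquid).
Class 3 net quantity: (three 7.92 L containers = 23.76 L) + (three 7.17 L containers = 21.51 L) = 45.27 L.
45.27 L ≤ 50 L (rail limit, Class 3) — within limit.
Class 6.1 quantity: three 18 g packs = 54 g.
That exceeds the Class 6.1 rail limit of 50 g.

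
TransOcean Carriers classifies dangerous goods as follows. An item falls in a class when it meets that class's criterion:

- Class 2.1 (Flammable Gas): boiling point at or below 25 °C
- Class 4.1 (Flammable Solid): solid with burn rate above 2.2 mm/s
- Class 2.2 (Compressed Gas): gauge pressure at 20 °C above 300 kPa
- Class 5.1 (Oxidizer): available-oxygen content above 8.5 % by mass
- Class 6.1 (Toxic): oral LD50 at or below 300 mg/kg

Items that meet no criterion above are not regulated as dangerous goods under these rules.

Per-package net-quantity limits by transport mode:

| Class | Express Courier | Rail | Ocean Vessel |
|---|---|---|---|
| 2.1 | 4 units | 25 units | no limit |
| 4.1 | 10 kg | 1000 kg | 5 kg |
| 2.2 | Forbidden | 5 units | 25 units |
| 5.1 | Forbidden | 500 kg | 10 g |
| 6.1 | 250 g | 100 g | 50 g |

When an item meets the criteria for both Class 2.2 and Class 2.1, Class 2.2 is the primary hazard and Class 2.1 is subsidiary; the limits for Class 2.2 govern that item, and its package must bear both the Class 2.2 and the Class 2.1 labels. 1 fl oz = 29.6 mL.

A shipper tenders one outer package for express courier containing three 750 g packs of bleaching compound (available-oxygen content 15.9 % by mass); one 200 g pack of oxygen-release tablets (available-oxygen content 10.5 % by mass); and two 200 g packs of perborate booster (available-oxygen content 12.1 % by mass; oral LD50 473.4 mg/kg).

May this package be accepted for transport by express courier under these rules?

No

Bleaching compound: available-oxygen content 15.9 % by mass > 8.5 % by mass → Class 5.1 (Oxidizer).
Oxygen-release tablets: available-oxygen content 10.5 % by mass > 8.5 % by mass → Class 5.1 (Oxidizer).
Perborate booster: available-oxygen content 12.1 % by mass > 8.5 % by mass → Class 5.1 (Oxidizer).
Total Class 5.1: (three 750 g packs = 2.25 kg) + 200 g + (two 200 g packs = 400 g) = 2.85 kg.
Class 5.1 is Forbidden by express courier.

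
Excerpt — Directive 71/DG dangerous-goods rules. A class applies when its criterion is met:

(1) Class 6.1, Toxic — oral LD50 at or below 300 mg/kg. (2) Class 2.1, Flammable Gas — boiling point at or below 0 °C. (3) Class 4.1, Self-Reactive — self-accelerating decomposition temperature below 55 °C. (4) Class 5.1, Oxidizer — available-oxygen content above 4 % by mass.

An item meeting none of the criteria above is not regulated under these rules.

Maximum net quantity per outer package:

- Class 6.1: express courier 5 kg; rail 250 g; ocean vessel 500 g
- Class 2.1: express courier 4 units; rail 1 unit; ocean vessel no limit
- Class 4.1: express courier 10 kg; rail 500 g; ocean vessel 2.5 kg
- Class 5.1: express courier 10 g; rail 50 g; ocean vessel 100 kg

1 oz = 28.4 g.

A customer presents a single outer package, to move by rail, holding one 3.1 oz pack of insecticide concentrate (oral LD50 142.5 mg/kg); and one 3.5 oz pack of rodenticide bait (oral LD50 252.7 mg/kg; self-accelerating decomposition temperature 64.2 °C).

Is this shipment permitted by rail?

With oral LD50 142.5 mg/kg (≤ 300 mg/kg), the insecticide concentrate falls in Class 6.1.
Rodenticide bait: oral LD50 252.7 mg/kg ≤ 300 mg/kg → Class 6.1 (Toxic).
Class 6.1 net quantity: (one 3.1 oz pack = 88.04 g) + (one 3.5 oz pack = 99.4 g) = 187.44 g.
187.44 g is within the rail limit of 250 g for Class 6.1.

Yes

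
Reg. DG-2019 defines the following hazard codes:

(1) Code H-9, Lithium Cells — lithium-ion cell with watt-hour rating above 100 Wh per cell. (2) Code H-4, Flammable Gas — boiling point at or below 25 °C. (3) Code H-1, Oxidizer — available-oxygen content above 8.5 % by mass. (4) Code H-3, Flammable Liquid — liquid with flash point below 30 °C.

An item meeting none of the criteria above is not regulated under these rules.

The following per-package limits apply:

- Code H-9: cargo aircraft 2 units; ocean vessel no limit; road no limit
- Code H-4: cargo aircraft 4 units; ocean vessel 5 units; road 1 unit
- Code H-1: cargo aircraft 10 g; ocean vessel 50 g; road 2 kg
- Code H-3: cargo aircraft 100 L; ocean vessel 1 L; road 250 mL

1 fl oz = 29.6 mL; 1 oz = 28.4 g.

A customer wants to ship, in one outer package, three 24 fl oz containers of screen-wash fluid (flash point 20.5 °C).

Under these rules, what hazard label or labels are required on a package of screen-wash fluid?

With flash point 20.5 °C (< 30 °C), the screen-wash fluid falls in Code H-3.
Only the Code H-3 label is required.

Code H-3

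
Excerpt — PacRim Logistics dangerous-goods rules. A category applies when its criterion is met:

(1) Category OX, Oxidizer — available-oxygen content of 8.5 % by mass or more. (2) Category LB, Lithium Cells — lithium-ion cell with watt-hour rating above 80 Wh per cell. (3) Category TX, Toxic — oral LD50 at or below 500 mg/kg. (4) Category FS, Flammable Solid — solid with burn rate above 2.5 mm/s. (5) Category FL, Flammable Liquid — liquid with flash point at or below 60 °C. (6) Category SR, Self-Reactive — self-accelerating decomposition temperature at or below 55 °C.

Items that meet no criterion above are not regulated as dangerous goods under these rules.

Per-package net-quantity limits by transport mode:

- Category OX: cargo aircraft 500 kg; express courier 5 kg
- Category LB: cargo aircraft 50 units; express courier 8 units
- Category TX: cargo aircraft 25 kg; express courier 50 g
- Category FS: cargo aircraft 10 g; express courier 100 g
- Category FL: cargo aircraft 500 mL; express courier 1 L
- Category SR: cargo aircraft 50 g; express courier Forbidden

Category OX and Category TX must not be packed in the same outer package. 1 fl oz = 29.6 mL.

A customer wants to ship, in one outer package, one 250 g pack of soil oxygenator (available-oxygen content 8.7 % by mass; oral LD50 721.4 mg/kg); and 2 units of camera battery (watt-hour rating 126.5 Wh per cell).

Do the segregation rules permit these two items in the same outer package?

Yes

Soil oxygenator: available-oxygen content 8.7 % by mass ≥ 8.5 % by mass → Category OX (Oxidizer).
Camera battery: watt-hour rating 126.5 Wh per cell > 80 Wh per cell → Category LB (Lithium Cells).
No segregation rule bars Category OX with Category LB.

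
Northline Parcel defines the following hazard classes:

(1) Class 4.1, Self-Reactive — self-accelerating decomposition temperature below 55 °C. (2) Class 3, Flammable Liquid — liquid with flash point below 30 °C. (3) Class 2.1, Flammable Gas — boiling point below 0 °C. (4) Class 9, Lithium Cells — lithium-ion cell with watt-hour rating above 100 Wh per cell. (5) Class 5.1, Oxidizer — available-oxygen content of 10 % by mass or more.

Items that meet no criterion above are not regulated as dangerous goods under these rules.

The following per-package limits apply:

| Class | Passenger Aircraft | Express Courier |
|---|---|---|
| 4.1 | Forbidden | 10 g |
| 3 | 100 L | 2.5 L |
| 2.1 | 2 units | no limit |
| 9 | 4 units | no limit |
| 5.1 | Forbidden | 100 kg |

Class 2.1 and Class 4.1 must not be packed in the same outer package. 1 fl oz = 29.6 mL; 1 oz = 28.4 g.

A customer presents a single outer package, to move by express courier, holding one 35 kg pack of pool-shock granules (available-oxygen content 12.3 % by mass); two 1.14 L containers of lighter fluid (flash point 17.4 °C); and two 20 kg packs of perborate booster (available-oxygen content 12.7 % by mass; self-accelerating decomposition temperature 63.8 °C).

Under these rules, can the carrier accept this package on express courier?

Yes

Available-oxygen content 12.3 % by mass meets the Class 5.1 criterion (Oxidizer), so the pool-shock granules are Class 5.1.
Flash point 17.4 °C meets the Class 3 criterion (Flammable Liquid), so the lighter fluid is Class 3.
Available-oxygen content 12.7 % by mass meets the Class 5.1 criterion (Oxidizer), so the perborate booster is Class 5.1.
Class 3 quantity: two 1.14 L containers = 2.28 L.
That is within the Class 3 express courier limit of 2.5 L.
Total Class 5.1: 35 kg + (two 20 kg packs = 40 kg) = 75 kg.
75 kg is within the express courier limit of 100 kg for Class 5.1.
The segregation rule (Class 2.1 with Class 4.1) does not apply to Class 3 with Class 5.1.
Every hazard class is within its express courier limit and no segregation rule is violated.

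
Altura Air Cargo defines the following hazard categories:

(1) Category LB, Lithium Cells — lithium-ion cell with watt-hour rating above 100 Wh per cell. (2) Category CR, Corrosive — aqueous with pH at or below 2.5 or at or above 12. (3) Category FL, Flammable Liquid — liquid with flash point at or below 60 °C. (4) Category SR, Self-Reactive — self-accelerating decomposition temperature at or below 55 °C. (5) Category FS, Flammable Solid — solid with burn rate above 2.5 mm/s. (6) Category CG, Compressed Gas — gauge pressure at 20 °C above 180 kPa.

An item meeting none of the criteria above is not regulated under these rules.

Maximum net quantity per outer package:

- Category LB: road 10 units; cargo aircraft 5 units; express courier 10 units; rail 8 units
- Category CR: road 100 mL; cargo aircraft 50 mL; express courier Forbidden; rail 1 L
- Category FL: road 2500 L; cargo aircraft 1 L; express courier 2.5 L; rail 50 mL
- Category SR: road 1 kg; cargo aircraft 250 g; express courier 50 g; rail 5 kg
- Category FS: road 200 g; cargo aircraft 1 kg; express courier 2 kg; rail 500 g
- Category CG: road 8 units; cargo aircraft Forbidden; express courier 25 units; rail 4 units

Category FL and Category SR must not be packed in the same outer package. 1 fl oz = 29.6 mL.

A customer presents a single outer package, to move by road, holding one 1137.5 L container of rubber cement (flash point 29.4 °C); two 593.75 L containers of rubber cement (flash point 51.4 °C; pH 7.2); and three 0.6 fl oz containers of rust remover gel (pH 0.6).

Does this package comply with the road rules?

Yes

Rubber cement: flash point 29.4 °C ≤ 60 °C → Category FL (Flammable Liquid).
The rubber cement has flash point 51.4 °C, which is ≤ 60 °C, so it is Category FL (Flammable Liquid).
The rust remover gel has pH 0.6, which is ≤ 2.5, so it is Category CR (Corrosive).
Total Category FL: 1137.5 L + (two 593.75 L containers = 1187.5 L) = 2325 L.
2325 L is within the road limit of 2500 L for Category FL.
Category CR quantity: three 0.6 fl oz containers = 53.28 mL.
53.28 mL ≤ 100 mL (road limit, Category CR) — within limit.
The segregation rule (Category FL with Category SR) does not apply to Category FL with Category CR.
Every hazard category is within its road limit and no segregation rule is violated.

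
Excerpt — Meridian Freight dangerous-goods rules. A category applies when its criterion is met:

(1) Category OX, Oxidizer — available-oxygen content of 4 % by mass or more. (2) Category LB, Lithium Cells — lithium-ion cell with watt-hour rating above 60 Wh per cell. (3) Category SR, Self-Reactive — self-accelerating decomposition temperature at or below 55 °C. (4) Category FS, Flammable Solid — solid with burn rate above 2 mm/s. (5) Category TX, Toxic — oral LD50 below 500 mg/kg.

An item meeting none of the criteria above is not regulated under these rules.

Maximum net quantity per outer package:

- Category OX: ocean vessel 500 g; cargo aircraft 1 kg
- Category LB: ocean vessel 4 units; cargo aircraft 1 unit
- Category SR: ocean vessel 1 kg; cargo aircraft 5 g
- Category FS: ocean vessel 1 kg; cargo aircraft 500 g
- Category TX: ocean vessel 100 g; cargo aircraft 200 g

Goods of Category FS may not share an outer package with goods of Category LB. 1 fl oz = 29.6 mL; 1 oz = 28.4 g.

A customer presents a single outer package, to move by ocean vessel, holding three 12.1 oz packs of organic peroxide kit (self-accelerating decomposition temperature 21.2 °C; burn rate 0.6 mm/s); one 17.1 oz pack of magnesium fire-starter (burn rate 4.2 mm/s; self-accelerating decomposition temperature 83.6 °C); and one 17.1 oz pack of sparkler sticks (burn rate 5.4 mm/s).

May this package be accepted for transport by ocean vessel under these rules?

Organic peroxide kit: self-accelerating decomposition temperature 21.2 °C ≤ 55 °C → Category SR (Self-Reactive).
With burn rate 4.2 mm/s (> 2 mm/s), the magnesium fire-starter falls in Category FS.
Burn rate 5.4 mm/s meets the Category FS criterion (Flammable Solid), so the sparkler sticks are Category FS.
Total Category FS: (one 17.1 oz pack = 485.64 g) + (one 17.1 oz pack = 485.64 g) = 971.28 g.
971.28 g ≤ 1 kg (ocean vessel limit, Category FS) — within limit.
Category SR quantity: three 12.1 oz packs = 1030.92 g.
1030.92 g > 1 kg (ocean vessel limit, Category SR) — over the limit.
The segregation rule (Category FS with Category LB) does not apply to Category FS with Category SR.

No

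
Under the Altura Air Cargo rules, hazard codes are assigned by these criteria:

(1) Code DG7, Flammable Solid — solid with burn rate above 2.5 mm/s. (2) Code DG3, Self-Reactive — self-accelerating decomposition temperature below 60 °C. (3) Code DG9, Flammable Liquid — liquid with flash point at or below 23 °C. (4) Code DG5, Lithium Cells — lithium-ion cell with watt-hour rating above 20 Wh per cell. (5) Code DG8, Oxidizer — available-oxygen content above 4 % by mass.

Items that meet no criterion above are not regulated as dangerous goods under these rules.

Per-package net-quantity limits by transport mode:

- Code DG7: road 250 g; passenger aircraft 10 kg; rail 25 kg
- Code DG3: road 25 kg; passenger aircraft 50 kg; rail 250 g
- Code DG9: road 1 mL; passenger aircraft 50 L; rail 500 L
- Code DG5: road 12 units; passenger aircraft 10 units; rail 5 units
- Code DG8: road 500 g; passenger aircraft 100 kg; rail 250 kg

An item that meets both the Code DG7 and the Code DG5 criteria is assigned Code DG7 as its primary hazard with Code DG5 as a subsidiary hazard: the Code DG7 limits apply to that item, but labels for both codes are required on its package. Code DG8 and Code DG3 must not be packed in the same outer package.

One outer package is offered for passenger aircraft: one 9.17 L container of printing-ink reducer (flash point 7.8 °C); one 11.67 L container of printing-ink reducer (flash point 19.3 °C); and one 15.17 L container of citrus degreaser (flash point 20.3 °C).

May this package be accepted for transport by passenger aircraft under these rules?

Printing-ink reducer: flash point 7.8 °C ≤ 23 °C → Code DG9 (Flammable Liquid).
With flash point 19.3 °C (≤ 23 °C), the printing-ink reducer falls in Code DG9.
With flash point 20.3 °C (≤ 23 °C), the citrus degreaser falls in Code DG9.
Total Code DG9: 9.17 L + 11.67 L + 15.17 L = 36.01 L.
36.01 L is within the passenger aircraft limit of 50 L for Code DG9.

Yes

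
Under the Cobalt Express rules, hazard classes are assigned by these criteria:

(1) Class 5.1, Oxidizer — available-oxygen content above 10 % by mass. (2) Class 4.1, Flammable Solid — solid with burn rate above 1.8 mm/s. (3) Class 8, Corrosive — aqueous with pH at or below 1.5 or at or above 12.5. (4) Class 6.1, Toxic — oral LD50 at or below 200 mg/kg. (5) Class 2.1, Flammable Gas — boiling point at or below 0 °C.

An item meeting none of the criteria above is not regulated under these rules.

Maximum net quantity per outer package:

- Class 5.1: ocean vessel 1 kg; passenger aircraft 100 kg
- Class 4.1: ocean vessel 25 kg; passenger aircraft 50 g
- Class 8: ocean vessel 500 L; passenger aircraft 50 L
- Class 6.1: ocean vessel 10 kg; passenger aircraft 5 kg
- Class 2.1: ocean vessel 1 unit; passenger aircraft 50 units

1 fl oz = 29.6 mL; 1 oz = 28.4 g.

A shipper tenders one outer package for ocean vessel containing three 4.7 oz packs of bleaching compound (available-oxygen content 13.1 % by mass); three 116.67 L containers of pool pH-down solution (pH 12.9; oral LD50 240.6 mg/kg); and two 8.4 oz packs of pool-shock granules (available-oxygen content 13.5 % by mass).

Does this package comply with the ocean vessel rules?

Yes

The bleaching compound has available-oxygen content 13.1 % by mass, which is > 10 % by mass, so it is Class 5.1 (Oxidizer).
Pool pH-down solution: pH 12.9 ≥ 12.5 → Class 8 (Corrosive).
Pool-shock granules: available-oxygen content 13.5 % by mass > 10 % by mass → Class 5.1 (Oxidizer).
Total Class 5.1: (three 4.7 oz packs = 400.44 g) + (two 8.4 oz packs = 477.12 g) = 877.56 g.
877.56 g ≤ 1 kg (ocean vessel limit, Class 5.1) — within limit.
Class 8 quantity: three 116.67 L containers = 350.01 L.
350.01 L is within the ocean vessel limit of 500 L for Class 8.
Every hazard class is within its ocean vessel limit and no segregation rule is violated.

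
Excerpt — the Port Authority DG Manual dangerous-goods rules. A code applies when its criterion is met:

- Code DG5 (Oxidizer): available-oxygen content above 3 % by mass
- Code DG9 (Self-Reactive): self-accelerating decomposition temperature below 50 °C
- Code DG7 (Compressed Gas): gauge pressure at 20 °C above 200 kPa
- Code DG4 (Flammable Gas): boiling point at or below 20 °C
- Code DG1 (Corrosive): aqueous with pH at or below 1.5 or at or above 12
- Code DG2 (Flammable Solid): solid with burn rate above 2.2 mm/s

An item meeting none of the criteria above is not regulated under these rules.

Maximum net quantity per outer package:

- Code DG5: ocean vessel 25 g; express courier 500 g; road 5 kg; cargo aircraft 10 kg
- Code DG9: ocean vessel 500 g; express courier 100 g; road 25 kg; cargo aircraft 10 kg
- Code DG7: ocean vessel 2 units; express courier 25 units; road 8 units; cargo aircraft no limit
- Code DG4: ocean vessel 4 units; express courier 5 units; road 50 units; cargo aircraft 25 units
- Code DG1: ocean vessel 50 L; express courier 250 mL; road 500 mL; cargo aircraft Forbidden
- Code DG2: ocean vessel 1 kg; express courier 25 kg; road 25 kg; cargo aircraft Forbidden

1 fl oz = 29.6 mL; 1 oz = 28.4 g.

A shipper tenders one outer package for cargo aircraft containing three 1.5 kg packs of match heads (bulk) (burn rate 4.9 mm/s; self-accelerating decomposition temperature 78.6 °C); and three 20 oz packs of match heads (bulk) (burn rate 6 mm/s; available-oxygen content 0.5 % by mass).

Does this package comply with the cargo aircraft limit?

The match heads (bulk) have burn rate 4.9 mm/s, which is > 2.2 mm/s, so they are Code DG2 (Flammable Solid).
Burn rate 6 mm/s meets the Code DG2 criterion (Flammable Solid), so the match heads (bulk) are Code DG2.
Code DG2 net quantity: (three 1.5 kg packs = 4.5 kg) + (three 20 oz packs = 1.704 kg) = 6.204 kg.
Code DG2 is Forbidden by cargo aircraft.

No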